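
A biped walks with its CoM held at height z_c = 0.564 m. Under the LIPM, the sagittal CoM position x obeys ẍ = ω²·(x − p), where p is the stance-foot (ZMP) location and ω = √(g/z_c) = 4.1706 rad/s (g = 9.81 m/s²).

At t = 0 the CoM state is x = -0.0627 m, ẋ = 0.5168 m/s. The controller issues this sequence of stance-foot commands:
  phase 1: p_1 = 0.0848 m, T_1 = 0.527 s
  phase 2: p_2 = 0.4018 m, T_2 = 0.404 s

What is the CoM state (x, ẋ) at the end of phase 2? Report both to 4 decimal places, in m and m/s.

phase 1: p=0.0848, T=0.527, ωT=2.197906, cosh=4.558586, sinh=4.447551; start (x,ẋ)=(-0.062700, 0.516800) → end (x,ẋ)=(-0.036473, -0.380094)
phase 2: p=0.4018, T=0.404, ωT=1.684922, cosh=2.788746, sinh=2.603287; start (x,ẋ)=(-0.036473, -0.380094) → end (x,ẋ)=(-1.057686, -5.818433)

x = -1.0577, ẋ = -5.8184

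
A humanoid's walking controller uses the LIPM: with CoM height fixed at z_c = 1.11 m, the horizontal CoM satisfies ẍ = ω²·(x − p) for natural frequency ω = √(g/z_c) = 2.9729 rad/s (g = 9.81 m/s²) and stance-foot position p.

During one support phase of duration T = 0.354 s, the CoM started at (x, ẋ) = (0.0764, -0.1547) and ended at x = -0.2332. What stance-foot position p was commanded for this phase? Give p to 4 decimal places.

p = 0.4787

ωT = 2.9729·0.354 = 1.052407; cosh(ωT) = 1.606817, sinh(ωT) = 1.257720
x(T) = p + (x₀−p)·cosh(ωT) + (ẋ₀/ω)·sinh(ωT) ⇒ p·(1 − cosh) = x(T) − x₀·cosh − (ẋ₀/ω)·sinh
numerator   = -0.2332 − (0.0764)·1.606817 − (-0.1547/2.9729)·1.257720 = -0.290513
denominator = 1 − 1.606817 = -0.606817
p = -0.290513 / -0.606817 = 0.4787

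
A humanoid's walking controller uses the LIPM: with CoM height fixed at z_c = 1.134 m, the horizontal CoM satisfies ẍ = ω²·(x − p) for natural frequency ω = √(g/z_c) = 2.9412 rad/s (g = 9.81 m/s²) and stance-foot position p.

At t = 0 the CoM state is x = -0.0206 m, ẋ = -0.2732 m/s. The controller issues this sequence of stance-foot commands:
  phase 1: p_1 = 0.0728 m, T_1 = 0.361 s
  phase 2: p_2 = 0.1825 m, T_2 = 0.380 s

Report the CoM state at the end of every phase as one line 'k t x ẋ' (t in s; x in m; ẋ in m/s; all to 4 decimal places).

phase 1: p=0.0728, T=0.361, ωT=1.061773, cosh=1.618668, sinh=1.272826; start (x,ẋ)=(-0.020600, -0.273200) → end (x,ẋ)=(-0.196613, -0.791876)
phase 2: p=0.1825, T=0.380, ωT=1.117656, cosh=1.692362, sinh=1.365317; start (x,ẋ)=(-0.196613, -0.791876) → end (x,ẋ)=(-0.826688, -2.862532)

1 0.3610 -0.1966 -0.7919
2 0.7410 -0.8267 -2.8625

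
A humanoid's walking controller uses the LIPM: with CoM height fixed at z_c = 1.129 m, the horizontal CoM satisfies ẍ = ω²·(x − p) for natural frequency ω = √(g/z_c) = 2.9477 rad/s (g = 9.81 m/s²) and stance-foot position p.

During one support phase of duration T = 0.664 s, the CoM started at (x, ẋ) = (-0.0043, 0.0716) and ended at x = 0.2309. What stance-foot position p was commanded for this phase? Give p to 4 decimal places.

ωT = 2.9477·0.664 = 1.957273; cosh(ωT) = 3.610618, sinh(ωT) = 3.469375
x(T) = p + (x₀−p)·cosh(ωT) + (ẋ₀/ω)·sinh(ωT) ⇒ p·(1 − cosh) = x(T) − x₀·cosh − (ẋ₀/ω)·sinh
numerator   = 0.2309 − (-0.0043)·3.610618 − (0.0716/2.9477)·3.469375 = 0.162154
denominator = 1 − 3.610618 = -2.610618
p = 0.162154 / -2.610618 = -0.0621

p = -0.0621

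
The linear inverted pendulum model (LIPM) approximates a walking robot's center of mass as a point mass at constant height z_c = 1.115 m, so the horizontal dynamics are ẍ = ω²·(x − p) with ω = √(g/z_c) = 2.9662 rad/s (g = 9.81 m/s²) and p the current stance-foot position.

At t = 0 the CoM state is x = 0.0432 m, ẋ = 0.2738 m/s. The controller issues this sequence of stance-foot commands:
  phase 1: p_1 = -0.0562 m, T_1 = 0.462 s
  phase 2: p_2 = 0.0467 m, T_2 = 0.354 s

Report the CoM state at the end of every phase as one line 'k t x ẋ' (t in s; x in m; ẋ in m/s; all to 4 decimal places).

phase 1: p=-0.0562, T=0.462, ωT=1.370384, cosh=2.095437, sinh=1.841427; start (x,ẋ)=(0.043200, 0.273800) → end (x,ẋ)=(0.322062, 1.116657)
phase 2: p=0.0467, T=0.354, ωT=1.050035, cosh=1.603838, sinh=1.253912; start (x,ẋ)=(0.322062, 1.116657) → end (x,ẋ)=(0.960385, 2.815108)

1 0.4620 0.3221 1.1167
2 0.8160 0.9604 2.8151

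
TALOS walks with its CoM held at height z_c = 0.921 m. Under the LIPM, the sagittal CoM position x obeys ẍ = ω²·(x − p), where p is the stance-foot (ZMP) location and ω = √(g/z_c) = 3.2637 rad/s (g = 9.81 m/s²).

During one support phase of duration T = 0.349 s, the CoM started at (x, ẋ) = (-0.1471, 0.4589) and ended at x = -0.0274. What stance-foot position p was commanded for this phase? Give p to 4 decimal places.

p = -0.0399

ωT = 3.2637·0.349 = 1.139031; cosh(ωT) = 1.721935, sinh(ωT) = 1.401806
x(T) = p + (x₀−p)·cosh(ωT) + (ẋ₀/ω)·sinh(ωT) ⇒ p·(1 − cosh) = x(T) − x₀·cosh − (ẋ₀/ω)·sinh
numerator   = -0.0274 − (-0.1471)·1.721935 − (0.4589/3.2637)·1.401806 = 0.028792
denominator = 1 − 1.721935 = -0.721935
p = 0.028792 / -0.721935 = -0.0399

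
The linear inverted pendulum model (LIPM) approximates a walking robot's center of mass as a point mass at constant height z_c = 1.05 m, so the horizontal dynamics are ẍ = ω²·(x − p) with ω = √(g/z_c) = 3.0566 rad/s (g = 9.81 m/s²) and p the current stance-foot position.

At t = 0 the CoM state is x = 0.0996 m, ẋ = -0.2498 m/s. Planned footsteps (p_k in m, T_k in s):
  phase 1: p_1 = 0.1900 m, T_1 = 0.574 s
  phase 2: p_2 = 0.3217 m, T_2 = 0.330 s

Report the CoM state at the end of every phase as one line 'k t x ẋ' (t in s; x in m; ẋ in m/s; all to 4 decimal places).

phase 1: p=0.1900, T=0.574, ωT=1.754488, cosh=2.976743, sinh=2.803747; start (x,ẋ)=(0.099600, -0.249800) → end (x,ẋ)=(-0.308233, -1.518312)
phase 2: p=0.3217, T=0.330, ωT=1.008678, cosh=1.553337, sinh=1.188636; start (x,ẋ)=(-0.308233, -1.518312) → end (x,ẋ)=(-1.247233, -4.647116)

1 0.5740 -0.3082 -1.5183
2 0.9040 -1.2472 -4.6471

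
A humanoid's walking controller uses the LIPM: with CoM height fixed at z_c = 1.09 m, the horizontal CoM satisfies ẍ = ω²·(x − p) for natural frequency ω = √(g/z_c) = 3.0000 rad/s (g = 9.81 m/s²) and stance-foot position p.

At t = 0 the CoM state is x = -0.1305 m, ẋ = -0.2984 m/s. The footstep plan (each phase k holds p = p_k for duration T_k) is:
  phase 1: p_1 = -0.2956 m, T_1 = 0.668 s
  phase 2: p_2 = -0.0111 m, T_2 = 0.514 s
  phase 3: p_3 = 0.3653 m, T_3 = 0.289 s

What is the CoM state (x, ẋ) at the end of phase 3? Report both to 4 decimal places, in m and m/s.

phase 1: p=-0.2956, T=0.668, ωT=2.004000, cosh=3.776733, sinh=3.641938; start (x,ẋ)=(-0.130500, -0.298400) → end (x,ẋ)=(-0.034313, 0.676875)
phase 2: p=-0.0111, T=0.514, ωT=1.542000, cosh=2.443941, sinh=2.229988; start (x,ẋ)=(-0.034313, 0.676875) → end (x,ẋ)=(0.435310, 1.498949)
phase 3: p=0.3653, T=0.289, ωT=0.867000, cosh=1.399986, sinh=0.979775; start (x,ẋ)=(0.435310, 1.498949) → end (x,ẋ)=(0.952858, 2.304290)

x = 0.9529, ẋ = 2.3043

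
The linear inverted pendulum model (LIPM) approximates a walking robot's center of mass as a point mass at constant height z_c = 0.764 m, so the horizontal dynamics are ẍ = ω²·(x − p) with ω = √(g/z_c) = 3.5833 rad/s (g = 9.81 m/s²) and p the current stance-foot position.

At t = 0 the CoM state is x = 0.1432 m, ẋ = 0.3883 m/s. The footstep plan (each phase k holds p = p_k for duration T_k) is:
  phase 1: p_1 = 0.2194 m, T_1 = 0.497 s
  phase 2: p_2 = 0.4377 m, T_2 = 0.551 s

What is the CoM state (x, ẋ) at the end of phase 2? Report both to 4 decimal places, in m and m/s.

phase 1: p=0.2194, T=0.497, ωT=1.780900, cosh=3.051841, sinh=2.883355; start (x,ẋ)=(0.143200, 0.388300) → end (x,ẋ)=(0.299301, 0.397737)
phase 2: p=0.4377, T=0.551, ωT=1.974398, cosh=3.670565, sinh=3.531720; start (x,ẋ)=(0.299301, 0.397737) → end (x,ẋ)=(0.321709, -0.291549)

x = 0.3217, ẋ = -0.2915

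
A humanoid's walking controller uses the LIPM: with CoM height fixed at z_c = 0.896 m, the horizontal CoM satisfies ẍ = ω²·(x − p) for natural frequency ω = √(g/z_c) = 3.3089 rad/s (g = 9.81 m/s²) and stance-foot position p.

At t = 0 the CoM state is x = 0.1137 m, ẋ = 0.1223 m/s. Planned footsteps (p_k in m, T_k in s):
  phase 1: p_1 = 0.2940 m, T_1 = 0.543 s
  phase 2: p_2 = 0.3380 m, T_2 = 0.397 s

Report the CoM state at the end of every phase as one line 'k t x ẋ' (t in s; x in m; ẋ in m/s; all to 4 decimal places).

phase 1: p=0.2940, T=0.543, ωT=1.796733, cosh=3.097877, sinh=2.932037; start (x,ẋ)=(0.113700, 0.122300) → end (x,ẋ)=(-0.156176, -1.370367)
phase 2: p=0.3380, T=0.397, ωT=1.313633, cosh=1.994253, sinh=1.725411; start (x,ẋ)=(-0.156176, -1.370367) → end (x,ẋ)=(-1.362085, -5.554217)

1 0.5430 -0.1562 -1.3704
2 0.9400 -1.3621 -5.5542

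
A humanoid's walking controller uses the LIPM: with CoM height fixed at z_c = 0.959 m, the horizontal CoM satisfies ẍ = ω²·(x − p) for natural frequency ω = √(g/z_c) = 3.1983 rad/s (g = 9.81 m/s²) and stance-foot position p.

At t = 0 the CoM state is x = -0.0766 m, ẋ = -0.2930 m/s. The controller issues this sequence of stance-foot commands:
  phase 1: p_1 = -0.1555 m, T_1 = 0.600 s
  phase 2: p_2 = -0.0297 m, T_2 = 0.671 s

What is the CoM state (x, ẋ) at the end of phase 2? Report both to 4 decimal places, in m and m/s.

phase 1: p=-0.1555, T=0.600, ωT=1.918980, cosh=3.480381, sinh=3.333624; start (x,ẋ)=(-0.076600, -0.293000) → end (x,ẋ)=(-0.186295, -0.178525)
phase 2: p=-0.0297, T=0.671, ωT=2.146059, cosh=4.334019, sinh=4.217075; start (x,ẋ)=(-0.186295, -0.178525) → end (x,ẋ)=(-0.943779, -2.885805)

x = -0.9438, ẋ = -2.8858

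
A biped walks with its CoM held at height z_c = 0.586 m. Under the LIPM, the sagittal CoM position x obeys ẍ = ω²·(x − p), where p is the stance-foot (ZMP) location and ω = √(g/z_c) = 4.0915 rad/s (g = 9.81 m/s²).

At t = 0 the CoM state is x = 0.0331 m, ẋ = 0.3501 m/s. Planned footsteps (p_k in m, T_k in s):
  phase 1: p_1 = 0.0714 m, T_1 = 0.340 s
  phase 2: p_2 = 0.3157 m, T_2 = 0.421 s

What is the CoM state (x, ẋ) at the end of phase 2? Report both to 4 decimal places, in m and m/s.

x = 0.1391, ẋ = -0.5216

phase 1: p=0.0714, T=0.340, ωT=1.391110, cosh=2.134054, sinh=1.885255; start (x,ẋ)=(0.033100, 0.350100) → end (x,ẋ)=(0.150983, 0.451704)
phase 2: p=0.3157, T=0.421, ωT=1.722521, cosh=2.888621, sinh=2.710006; start (x,ẋ)=(0.150983, 0.451704) → end (x,ẋ)=(0.139080, -0.521582)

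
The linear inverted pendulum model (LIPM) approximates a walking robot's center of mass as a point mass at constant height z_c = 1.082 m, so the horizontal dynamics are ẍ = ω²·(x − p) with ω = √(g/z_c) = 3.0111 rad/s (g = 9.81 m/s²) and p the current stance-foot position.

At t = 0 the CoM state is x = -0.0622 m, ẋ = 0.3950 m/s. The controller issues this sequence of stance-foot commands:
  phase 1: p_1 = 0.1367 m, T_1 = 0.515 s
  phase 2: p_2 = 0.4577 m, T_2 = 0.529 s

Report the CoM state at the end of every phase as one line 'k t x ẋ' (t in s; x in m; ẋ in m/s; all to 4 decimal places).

1 0.5150 -0.0579 -0.3753
2 1.0440 -1.1565 -4.6210

phase 1: p=0.1367, T=0.515, ωT=1.550717, cosh=2.463472, sinh=2.251376; start (x,ẋ)=(-0.062200, 0.395000) → end (x,ẋ)=(-0.057946, -0.375295)
phase 2: p=0.4577, T=0.529, ωT=1.592872, cosh=2.560597, sinh=2.357256; start (x,ẋ)=(-0.057946, -0.375295) → end (x,ẋ)=(-1.156463, -4.621001)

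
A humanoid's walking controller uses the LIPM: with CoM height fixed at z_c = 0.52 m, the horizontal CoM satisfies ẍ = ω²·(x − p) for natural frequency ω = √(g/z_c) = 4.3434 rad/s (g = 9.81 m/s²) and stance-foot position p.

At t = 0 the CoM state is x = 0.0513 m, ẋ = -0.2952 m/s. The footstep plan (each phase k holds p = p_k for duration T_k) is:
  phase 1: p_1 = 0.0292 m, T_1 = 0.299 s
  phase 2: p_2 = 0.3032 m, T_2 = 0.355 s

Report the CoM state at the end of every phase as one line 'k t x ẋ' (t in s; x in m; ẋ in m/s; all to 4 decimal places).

phase 1: p=0.0292, T=0.299, ωT=1.298677, cosh=1.968668, sinh=1.695776; start (x,ẋ)=(0.051300, -0.295200) → end (x,ẋ)=(-0.042546, -0.418375)
phase 2: p=0.3032, T=0.355, ωT=1.541907, cosh=2.443733, sinh=2.229761; start (x,ẋ)=(-0.042546, -0.418375) → end (x,ẋ)=(-0.756491, -4.370859)

1 0.2990 -0.0425 -0.4184
2 0.6540 -0.7565 -4.3709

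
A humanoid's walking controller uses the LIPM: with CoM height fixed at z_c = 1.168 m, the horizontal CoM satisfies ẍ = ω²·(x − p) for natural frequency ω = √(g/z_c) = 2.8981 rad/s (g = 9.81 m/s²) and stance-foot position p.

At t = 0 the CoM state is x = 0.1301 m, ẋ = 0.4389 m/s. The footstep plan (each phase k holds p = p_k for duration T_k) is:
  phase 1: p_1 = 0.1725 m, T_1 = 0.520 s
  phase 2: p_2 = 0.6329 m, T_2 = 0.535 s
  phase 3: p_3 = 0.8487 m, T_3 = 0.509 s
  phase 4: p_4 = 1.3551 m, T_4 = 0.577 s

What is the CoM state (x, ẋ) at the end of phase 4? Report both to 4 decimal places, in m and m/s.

phase 1: p=0.1725, T=0.520, ωT=1.507012, cosh=2.367398, sinh=2.145827; start (x,ẋ)=(0.130100, 0.438900) → end (x,ẋ)=(0.397095, 0.775373)
phase 2: p=0.6329, T=0.535, ωT=1.550484, cosh=2.462947, sinh=2.250802; start (x,ẋ)=(0.397095, 0.775373) → end (x,ẋ)=(0.654316, 0.371536)
phase 3: p=0.8487, T=0.509, ωT=1.475133, cosh=2.300183, sinh=2.071434; start (x,ẋ)=(0.654316, 0.371536) → end (x,ẋ)=(0.667139, -0.312329)
phase 4: p=1.3551, T=0.577, ωT=1.672204, cosh=2.755860, sinh=2.568027; start (x,ẋ)=(0.667139, -0.312329) → end (x,ẋ)=(-0.817581, -5.980814)

x = -0.8176, ẋ = -5.9808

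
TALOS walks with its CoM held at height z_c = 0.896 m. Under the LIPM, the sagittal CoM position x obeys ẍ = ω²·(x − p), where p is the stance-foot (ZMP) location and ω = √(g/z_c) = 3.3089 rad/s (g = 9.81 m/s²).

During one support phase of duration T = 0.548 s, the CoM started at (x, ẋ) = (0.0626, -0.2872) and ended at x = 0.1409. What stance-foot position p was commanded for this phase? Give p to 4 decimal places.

p = -0.0945

ωT = 3.3089·0.548 = 1.813277; cosh(ωT) = 3.146812, sinh(ωT) = 2.983693
x(T) = p + (x₀−p)·cosh(ωT) + (ẋ₀/ω)·sinh(ωT) ⇒ p·(1 − cosh) = x(T) − x₀·cosh − (ẋ₀/ω)·sinh
numerator   = 0.1409 − (0.0626)·3.146812 − (-0.2872/3.3089)·2.983693 = 0.202883
denominator = 1 − 3.146812 = -2.146812
p = 0.202883 / -2.146812 = -0.0945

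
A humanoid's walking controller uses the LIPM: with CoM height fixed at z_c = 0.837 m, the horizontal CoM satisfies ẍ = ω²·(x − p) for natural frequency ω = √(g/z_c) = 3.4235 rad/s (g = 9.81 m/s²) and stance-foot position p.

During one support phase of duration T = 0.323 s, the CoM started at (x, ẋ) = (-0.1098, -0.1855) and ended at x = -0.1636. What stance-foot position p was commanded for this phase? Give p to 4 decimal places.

p = -0.1380

ωT = 3.4235·0.323 = 1.105791; cosh(ωT) = 1.676281, sinh(ωT) = 1.345331
x(T) = p + (x₀−p)·cosh(ωT) + (ẋ₀/ω)·sinh(ωT) ⇒ p·(1 − cosh) = x(T) − x₀·cosh − (ẋ₀/ω)·sinh
numerator   = -0.1636 − (-0.1098)·1.676281 − (-0.1855/3.4235)·1.345331 = 0.093351
denominator = 1 − 1.676281 = -0.676281
p = 0.093351 / -0.676281 = -0.1380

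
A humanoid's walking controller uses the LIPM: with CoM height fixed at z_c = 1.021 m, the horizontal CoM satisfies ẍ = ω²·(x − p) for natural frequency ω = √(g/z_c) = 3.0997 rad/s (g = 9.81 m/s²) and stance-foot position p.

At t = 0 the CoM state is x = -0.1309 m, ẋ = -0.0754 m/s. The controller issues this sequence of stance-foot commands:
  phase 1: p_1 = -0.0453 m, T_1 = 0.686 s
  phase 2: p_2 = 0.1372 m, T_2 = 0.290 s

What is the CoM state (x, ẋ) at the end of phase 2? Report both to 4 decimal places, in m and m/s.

phase 1: p=-0.0453, T=0.686, ωT=2.126394, cosh=4.251923, sinh=4.132656; start (x,ẋ)=(-0.130900, -0.075400) → end (x,ẋ)=(-0.509791, -1.417131)
phase 2: p=0.1372, T=0.290, ωT=0.898913, cosh=1.431971, sinh=1.024960; start (x,ẋ)=(-0.509791, -1.417131) → end (x,ẋ)=(-1.257867, -4.084825)

x = -1.2579, ẋ = -4.0848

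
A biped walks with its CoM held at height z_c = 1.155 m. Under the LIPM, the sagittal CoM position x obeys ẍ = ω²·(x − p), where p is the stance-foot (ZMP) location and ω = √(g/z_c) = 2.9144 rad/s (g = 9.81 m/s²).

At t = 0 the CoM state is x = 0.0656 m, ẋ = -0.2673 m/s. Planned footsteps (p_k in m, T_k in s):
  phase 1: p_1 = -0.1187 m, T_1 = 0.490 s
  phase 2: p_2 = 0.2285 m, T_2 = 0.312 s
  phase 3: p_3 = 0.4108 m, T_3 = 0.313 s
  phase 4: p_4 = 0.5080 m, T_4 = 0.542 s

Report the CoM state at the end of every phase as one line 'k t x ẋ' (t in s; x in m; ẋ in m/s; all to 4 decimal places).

phase 1: p=-0.1187, T=0.490, ωT=1.428056, cosh=2.205179, sinh=1.965405; start (x,ẋ)=(0.065600, -0.267300) → end (x,ẋ)=(0.107454, 0.466221)
phase 2: p=0.2285, T=0.312, ωT=0.909293, cosh=1.442688, sinh=1.039879; start (x,ẋ)=(0.107454, 0.466221) → end (x,ẋ)=(0.220219, 0.305766)
phase 3: p=0.4108, T=0.313, ωT=0.912207, cosh=1.445724, sinh=1.044088; start (x,ẋ)=(0.220219, 0.305766) → end (x,ẋ)=(0.244813, -0.137864)
phase 4: p=0.5080, T=0.542, ωT=1.579605, cosh=2.529547, sinh=2.323490; start (x,ẋ)=(0.244813, -0.137864) → end (x,ẋ)=(-0.267655, -2.130925)

1 0.4900 0.1075 0.4662
2 0.8020 0.2202 0.3058
3 1.1150 0.2448 -0.1379
4 1.6570 -0.2677 -2.1309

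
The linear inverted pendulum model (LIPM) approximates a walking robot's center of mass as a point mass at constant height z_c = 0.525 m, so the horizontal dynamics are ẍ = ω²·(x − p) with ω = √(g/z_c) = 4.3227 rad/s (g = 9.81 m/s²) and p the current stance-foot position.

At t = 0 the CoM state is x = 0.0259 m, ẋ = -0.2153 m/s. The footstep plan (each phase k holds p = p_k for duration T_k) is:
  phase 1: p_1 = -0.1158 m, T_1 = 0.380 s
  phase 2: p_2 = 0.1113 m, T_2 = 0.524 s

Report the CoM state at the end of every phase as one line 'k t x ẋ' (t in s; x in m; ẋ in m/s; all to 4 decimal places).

phase 1: p=-0.1158, T=0.380, ωT=1.642626, cosh=2.681098, sinh=2.487627; start (x,ẋ)=(0.025900, -0.215300) → end (x,ẋ)=(0.140211, 0.946497)
phase 2: p=0.1113, T=0.524, ωT=2.265095, cosh=4.867929, sinh=4.764109; start (x,ẋ)=(0.140211, 0.946497) → end (x,ẋ)=(1.295183, 5.202864)

1 0.3800 0.1402 0.9465
2 0.9040 1.2952 5.2029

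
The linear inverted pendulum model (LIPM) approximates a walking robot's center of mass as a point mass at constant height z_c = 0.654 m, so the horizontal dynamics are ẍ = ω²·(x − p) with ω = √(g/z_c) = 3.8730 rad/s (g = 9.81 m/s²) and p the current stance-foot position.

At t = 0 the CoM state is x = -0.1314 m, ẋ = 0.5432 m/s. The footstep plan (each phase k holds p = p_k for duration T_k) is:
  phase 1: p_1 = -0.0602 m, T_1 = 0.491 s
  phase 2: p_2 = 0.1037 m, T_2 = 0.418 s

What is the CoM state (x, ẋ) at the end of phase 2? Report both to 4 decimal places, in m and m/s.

phase 1: p=-0.0602, T=0.491, ωT=1.901643, cosh=3.423106, sinh=3.273783; start (x,ẋ)=(-0.131400, 0.543200) → end (x,ẋ)=(0.155233, 0.956661)
phase 2: p=0.1037, T=0.418, ωT=1.618914, cosh=2.622860, sinh=2.424746; start (x,ẋ)=(0.155233, 0.956661) → end (x,ẋ)=(0.837794, 2.993133)

x = 0.8378, ẋ = 2.9931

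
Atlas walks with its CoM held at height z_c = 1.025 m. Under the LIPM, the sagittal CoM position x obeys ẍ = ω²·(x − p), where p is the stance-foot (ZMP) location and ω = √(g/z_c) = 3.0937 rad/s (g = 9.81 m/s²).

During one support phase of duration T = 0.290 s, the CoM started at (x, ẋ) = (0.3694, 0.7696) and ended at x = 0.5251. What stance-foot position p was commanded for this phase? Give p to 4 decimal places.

p = 0.5987

ωT = 3.0937·0.290 = 0.897173; cosh(ωT) = 1.430190, sinh(ωT) = 1.022469
x(T) = p + (x₀−p)·cosh(ωT) + (ẋ₀/ω)·sinh(ωT) ⇒ p·(1 − cosh) = x(T) − x₀·cosh − (ẋ₀/ω)·sinh
numerator   = 0.5251 − (0.3694)·1.430190 − (0.7696/3.0937)·1.022469 = -0.257565
denominator = 1 − 1.430190 = -0.430190
p = -0.257565 / -0.430190 = 0.5987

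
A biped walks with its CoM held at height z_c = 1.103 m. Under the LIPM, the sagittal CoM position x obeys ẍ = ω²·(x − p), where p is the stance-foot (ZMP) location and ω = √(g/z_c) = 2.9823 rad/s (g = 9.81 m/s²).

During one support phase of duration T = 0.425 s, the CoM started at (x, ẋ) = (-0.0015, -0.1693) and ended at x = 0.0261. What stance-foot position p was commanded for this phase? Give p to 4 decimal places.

p = -0.1329

ωT = 2.9823·0.425 = 1.267478; cosh(ωT) = 1.916711, sinh(ωT) = 1.635170
x(T) = p + (x₀−p)·cosh(ωT) + (ẋ₀/ω)·sinh(ωT) ⇒ p·(1 − cosh) = x(T) − x₀·cosh − (ẋ₀/ω)·sinh
numerator   = 0.0261 − (-0.0015)·1.916711 − (-0.1693/2.9823)·1.635170 = 0.121801
denominator = 1 − 1.916711 = -0.916711
p = 0.121801 / -0.916711 = -0.1329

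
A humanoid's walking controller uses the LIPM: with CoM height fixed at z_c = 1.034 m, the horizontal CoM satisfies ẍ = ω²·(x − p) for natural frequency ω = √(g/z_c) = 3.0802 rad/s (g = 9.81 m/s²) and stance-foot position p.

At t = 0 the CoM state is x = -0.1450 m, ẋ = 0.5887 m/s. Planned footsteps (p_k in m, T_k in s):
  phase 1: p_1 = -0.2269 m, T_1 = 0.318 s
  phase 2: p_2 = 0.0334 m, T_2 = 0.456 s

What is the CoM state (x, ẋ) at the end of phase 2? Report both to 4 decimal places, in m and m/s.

x = 0.9472, ẋ = 3.0426

phase 1: p=-0.2269, T=0.318, ωT=0.979504, cosh=1.519316, sinh=1.143818; start (x,ẋ)=(-0.145000, 0.588700) → end (x,ẋ)=(0.116143, 1.182970)
phase 2: p=0.0334, T=0.456, ωT=1.404571, cosh=2.159626, sinh=1.914154; start (x,ẋ)=(0.116143, 1.182970) → end (x,ẋ)=(0.947237, 3.042624)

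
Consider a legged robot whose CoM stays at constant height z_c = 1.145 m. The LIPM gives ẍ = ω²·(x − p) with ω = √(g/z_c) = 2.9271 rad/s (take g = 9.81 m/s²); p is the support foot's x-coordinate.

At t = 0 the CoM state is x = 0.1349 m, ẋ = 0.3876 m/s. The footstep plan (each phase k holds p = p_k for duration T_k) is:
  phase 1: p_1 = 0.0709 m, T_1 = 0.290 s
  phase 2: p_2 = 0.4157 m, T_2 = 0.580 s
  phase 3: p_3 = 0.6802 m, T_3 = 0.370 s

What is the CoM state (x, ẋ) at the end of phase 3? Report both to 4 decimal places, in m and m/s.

phase 1: p=0.0709, T=0.290, ωT=0.848859, cosh=1.382441, sinh=0.954538; start (x,ẋ)=(0.134900, 0.387600) → end (x,ẋ)=(0.285774, 0.714652)
phase 2: p=0.4157, T=0.580, ωT=1.697718, cosh=2.822285, sinh=2.639185; start (x,ẋ)=(0.285774, 0.714652) → end (x,ẋ)=(0.693369, 1.013253)
phase 3: p=0.6802, T=0.370, ωT=1.083027, cosh=1.646088, sinh=1.307519; start (x,ẋ)=(0.693369, 1.013253) → end (x,ẋ)=(1.154491, 1.718304)

x = 1.1545, ẋ = 1.7183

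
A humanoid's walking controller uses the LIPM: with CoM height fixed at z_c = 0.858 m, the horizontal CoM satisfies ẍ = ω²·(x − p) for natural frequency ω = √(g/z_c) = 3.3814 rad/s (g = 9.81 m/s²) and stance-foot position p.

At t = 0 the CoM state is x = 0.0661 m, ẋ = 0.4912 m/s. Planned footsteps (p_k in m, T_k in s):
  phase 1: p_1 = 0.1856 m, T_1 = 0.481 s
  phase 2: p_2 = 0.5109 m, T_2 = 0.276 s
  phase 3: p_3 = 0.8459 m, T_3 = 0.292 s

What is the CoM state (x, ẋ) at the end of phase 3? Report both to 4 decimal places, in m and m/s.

x = -0.3567, ẋ = -3.4575

phase 1: p=0.1856, T=0.481, ωT=1.626453, cosh=2.641216, sinh=2.444590; start (x,ẋ)=(0.066100, 0.491200) → end (x,ẋ)=(0.225089, 0.309562)
phase 2: p=0.5109, T=0.276, ωT=0.933266, cosh=1.468034, sinh=1.074767; start (x,ẋ)=(0.225089, 0.309562) → end (x,ẋ)=(0.189713, -0.584253)
phase 3: p=0.8459, T=0.292, ωT=0.987369, cosh=1.528359, sinh=1.155803; start (x,ẋ)=(0.189713, -0.584253) → end (x,ẋ)=(-0.356695, -3.457482)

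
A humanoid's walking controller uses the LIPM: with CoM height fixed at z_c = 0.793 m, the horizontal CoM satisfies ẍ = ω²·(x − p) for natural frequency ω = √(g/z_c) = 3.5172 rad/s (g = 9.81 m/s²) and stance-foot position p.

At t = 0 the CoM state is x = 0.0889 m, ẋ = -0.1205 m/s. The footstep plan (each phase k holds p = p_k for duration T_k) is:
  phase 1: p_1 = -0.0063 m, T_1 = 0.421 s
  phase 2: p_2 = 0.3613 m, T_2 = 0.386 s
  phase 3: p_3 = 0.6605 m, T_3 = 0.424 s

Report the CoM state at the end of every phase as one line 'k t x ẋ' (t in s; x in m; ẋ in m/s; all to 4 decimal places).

phase 1: p=-0.0063, T=0.421, ωT=1.480741, cosh=2.311836, sinh=2.084367; start (x,ẋ)=(0.088900, -0.120500) → end (x,ẋ)=(0.142376, 0.419348)
phase 2: p=0.3613, T=0.386, ωT=1.357639, cosh=2.072137, sinh=1.814869; start (x,ẋ)=(0.142376, 0.419348) → end (x,ẋ)=(0.124042, -0.528503)
phase 3: p=0.6605, T=0.424, ωT=1.491293, cosh=2.333958, sinh=2.108877; start (x,ẋ)=(0.124042, -0.528503) → end (x,ẋ)=(-0.908455, -5.212594)

1 0.4210 0.1424 0.4193
2 0.8070 0.1240 -0.5285
3 1.2310 -0.9085 -5.2126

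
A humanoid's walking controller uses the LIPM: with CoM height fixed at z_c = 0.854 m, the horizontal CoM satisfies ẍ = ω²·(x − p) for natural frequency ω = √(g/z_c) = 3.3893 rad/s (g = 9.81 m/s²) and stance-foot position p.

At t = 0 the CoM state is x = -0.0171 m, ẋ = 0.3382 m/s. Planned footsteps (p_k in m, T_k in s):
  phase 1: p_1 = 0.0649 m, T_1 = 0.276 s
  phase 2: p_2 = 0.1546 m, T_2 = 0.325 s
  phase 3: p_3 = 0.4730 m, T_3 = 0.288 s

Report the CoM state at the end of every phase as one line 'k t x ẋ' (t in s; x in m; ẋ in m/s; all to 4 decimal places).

1 0.2760 0.0519 0.1977
2 0.6010 0.0611 -0.1356
3 0.8890 -0.1968 -1.7952

phase 1: p=0.0649, T=0.276, ωT=0.935447, cosh=1.470381, sinh=1.077971; start (x,ẋ)=(-0.017100, 0.338200) → end (x,ẋ)=(0.051894, 0.197690)
phase 2: p=0.1546, T=0.325, ωT=1.101522, cosh=1.670554, sinh=1.338189; start (x,ẋ)=(0.051894, 0.197690) → end (x,ẋ)=(0.061077, -0.135575)
phase 3: p=0.4730, T=0.288, ωT=0.976118, cosh=1.515452, sinh=1.138682; start (x,ẋ)=(0.061077, -0.135575) → end (x,ẋ)=(-0.196798, -1.795205)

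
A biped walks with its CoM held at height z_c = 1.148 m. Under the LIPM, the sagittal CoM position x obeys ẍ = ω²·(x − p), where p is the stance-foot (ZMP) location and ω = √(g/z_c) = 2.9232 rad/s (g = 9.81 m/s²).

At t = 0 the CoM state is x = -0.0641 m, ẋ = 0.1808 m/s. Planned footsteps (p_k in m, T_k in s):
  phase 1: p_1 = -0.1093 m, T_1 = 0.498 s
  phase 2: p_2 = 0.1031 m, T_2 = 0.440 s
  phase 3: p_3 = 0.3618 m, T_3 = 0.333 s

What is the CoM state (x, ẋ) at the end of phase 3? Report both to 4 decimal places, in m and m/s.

x = 1.1404, ẋ = 2.6277

phase 1: p=-0.1093, T=0.498, ωT=1.455754, cosh=2.260469, sinh=2.027244; start (x,ẋ)=(-0.064100, 0.180800) → end (x,ẋ)=(0.118258, 0.676550)
phase 2: p=0.1031, T=0.440, ωT=1.286208, cosh=1.947677, sinh=1.671360; start (x,ẋ)=(0.118258, 0.676550) → end (x,ẋ)=(0.519446, 1.391760)
phase 3: p=0.3618, T=0.333, ωT=0.973426, cosh=1.512392, sinh=1.134605; start (x,ẋ)=(0.519446, 1.391760) → end (x,ẋ)=(1.140417, 2.627746)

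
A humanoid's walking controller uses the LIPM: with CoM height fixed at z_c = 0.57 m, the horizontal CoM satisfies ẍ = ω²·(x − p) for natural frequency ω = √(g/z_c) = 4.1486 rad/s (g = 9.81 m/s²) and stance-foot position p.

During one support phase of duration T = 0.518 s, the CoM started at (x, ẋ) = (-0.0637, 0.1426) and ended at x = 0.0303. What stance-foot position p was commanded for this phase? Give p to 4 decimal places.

p = -0.0483

ωT = 4.1486·0.518 = 2.148975; cosh(ωT) = 4.346333, sinh(ωT) = 4.229729
x(T) = p + (x₀−p)·cosh(ωT) + (ẋ₀/ω)·sinh(ωT) ⇒ p·(1 − cosh) = x(T) − x₀·cosh − (ẋ₀/ω)·sinh
numerator   = 0.0303 − (-0.0637)·4.346333 − (0.1426/4.1486)·4.229729 = 0.161773
denominator = 1 − 4.346333 = -3.346333
p = 0.161773 / -3.346333 = -0.0483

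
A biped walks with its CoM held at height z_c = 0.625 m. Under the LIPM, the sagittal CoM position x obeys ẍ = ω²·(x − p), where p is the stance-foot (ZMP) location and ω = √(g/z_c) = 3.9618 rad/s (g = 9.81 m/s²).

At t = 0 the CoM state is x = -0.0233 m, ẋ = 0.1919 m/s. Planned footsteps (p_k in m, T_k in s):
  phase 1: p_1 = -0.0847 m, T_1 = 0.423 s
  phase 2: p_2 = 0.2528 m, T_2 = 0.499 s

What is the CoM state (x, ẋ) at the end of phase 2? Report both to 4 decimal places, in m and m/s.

phase 1: p=-0.0847, T=0.423, ωT=1.675841, cosh=2.765220, sinh=2.578069; start (x,ẋ)=(-0.023300, 0.191900) → end (x,ẋ)=(0.209960, 1.157773)
phase 2: p=0.2528, T=0.499, ωT=1.976938, cosh=3.679547, sinh=3.541054; start (x,ẋ)=(0.209960, 1.157773) → end (x,ẋ)=(1.129984, 3.659078)

x = 1.1300, ẋ = 3.6591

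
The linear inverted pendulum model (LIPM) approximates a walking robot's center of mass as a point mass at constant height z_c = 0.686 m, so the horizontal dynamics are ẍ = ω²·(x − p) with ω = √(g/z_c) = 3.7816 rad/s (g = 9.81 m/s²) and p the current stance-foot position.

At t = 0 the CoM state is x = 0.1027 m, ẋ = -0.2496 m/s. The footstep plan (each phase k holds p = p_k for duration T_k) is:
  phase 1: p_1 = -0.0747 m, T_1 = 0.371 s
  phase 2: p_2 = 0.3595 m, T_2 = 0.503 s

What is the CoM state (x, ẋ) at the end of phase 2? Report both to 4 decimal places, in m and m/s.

phase 1: p=-0.0747, T=0.371, ωT=1.402974, cosh=2.156571, sinh=1.910706; start (x,ẋ)=(0.102700, -0.249600) → end (x,ẋ)=(0.181762, 0.743528)
phase 2: p=0.3595, T=0.503, ωT=1.902145, cosh=3.424749, sinh=3.275501; start (x,ẋ)=(0.181762, 0.743528) → end (x,ẋ)=(0.394811, 0.344819)

x = 0.3948, ẋ = 0.3448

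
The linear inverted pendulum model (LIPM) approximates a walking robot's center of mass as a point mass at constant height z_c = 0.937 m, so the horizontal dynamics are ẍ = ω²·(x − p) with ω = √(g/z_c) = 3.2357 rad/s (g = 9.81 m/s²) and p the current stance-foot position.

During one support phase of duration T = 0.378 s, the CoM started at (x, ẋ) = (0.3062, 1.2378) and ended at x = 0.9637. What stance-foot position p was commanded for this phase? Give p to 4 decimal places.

p = 0.2307

ωT = 3.2357·0.378 = 1.223095; cosh(ωT) = 1.846002, sinh(ωT) = 1.551684
x(T) = p + (x₀−p)·cosh(ωT) + (ẋ₀/ω)·sinh(ωT) ⇒ p·(1 − cosh) = x(T) − x₀·cosh − (ẋ₀/ω)·sinh
numerator   = 0.9637 − (0.3062)·1.846002 − (1.2378/3.2357)·1.551684 = -0.195134
denominator = 1 − 1.846002 = -0.846002
p = -0.195134 / -0.846002 = 0.2307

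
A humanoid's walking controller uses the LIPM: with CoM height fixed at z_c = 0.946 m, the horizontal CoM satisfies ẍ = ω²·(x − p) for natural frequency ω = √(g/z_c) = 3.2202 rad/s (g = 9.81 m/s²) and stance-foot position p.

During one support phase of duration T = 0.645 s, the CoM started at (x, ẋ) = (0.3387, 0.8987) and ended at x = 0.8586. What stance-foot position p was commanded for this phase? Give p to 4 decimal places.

p = 0.5274

ωT = 3.2202·0.645 = 2.077029; cosh(ωT) = 4.053012, sinh(ωT) = 3.927710
x(T) = p + (x₀−p)·cosh(ωT) + (ẋ₀/ω)·sinh(ωT) ⇒ p·(1 − cosh) = x(T) − x₀·cosh − (ẋ₀/ω)·sinh
numerator   = 0.8586 − (0.3387)·4.053012 − (0.8987/3.2202)·3.927710 = -1.610309
denominator = 1 − 4.053012 = -3.053012
p = -1.610309 / -3.053012 = 0.5274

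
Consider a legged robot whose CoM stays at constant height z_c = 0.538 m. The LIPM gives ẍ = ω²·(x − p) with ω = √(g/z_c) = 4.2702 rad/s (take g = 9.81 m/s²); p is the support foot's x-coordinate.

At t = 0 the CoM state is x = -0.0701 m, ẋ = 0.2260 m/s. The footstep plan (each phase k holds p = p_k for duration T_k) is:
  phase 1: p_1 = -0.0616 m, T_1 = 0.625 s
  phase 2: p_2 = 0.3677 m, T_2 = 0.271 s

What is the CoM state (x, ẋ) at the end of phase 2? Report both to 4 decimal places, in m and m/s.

phase 1: p=-0.0616, T=0.625, ωT=2.668875, cosh=7.246532, sinh=7.177202; start (x,ẋ)=(-0.070100, 0.226000) → end (x,ẋ)=(0.256657, 1.377207)
phase 2: p=0.3677, T=0.271, ωT=1.157224, cosh=1.747724, sinh=1.433367; start (x,ẋ)=(0.256657, 1.377207) → end (x,ẋ)=(0.635912, 1.727313)

x = 0.6359, ẋ = 1.7273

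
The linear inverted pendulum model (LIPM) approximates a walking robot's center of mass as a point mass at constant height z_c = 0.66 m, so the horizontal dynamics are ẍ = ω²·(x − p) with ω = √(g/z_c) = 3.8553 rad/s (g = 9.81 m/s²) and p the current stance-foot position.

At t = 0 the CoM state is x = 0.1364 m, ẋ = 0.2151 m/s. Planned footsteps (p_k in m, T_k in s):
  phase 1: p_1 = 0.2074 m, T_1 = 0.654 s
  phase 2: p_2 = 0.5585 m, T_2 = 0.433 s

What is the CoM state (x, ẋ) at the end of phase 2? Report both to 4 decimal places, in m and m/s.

x = -0.9098, ẋ = -5.3984

phase 1: p=0.2074, T=0.654, ωT=2.521366, cosh=6.262969, sinh=6.182619; start (x,ẋ)=(0.136400, 0.215100) → end (x,ẋ)=(0.107678, -0.345181)
phase 2: p=0.5585, T=0.433, ωT=1.669345, cosh=2.748530, sinh=2.560159; start (x,ẋ)=(0.107678, -0.345181) → end (x,ẋ)=(-0.909819, -5.398434)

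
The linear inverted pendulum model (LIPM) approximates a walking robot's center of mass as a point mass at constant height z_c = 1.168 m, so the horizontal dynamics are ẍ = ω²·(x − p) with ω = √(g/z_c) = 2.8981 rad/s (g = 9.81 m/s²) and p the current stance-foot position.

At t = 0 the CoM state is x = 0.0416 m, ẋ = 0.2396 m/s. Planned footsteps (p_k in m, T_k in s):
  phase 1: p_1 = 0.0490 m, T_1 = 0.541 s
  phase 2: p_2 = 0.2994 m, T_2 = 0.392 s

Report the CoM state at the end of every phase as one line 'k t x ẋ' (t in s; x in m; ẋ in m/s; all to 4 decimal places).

phase 1: p=0.0490, T=0.541, ωT=1.567872, cosh=2.502460, sinh=2.293971; start (x,ẋ)=(0.041600, 0.239600) → end (x,ẋ)=(0.220136, 0.550393)
phase 2: p=0.2994, T=0.392, ωT=1.136055, cosh=1.717771, sinh=1.396688; start (x,ẋ)=(0.220136, 0.550393) → end (x,ẋ)=(0.428494, 0.624607)

1 0.5410 0.2201 0.5504
2 0.9330 0.4285 0.6246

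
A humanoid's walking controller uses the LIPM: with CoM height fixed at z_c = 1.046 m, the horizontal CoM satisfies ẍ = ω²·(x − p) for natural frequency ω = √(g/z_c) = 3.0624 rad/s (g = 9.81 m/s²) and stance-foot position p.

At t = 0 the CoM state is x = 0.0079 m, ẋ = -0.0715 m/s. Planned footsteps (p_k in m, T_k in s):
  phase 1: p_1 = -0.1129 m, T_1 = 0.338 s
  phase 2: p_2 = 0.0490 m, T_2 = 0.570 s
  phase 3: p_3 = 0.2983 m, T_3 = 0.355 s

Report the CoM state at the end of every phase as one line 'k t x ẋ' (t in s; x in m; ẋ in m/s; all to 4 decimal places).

phase 1: p=-0.1129, T=0.338, ωT=1.035091, cosh=1.585278, sinh=1.230084; start (x,ẋ)=(0.007900, -0.071500) → end (x,ẋ)=(0.049882, 0.341707)
phase 2: p=0.0490, T=0.570, ωT=1.745568, cosh=2.951850, sinh=2.777304; start (x,ẋ)=(0.049882, 0.341707) → end (x,ẋ)=(0.361500, 1.016171)
phase 3: p=0.2983, T=0.355, ωT=1.087152, cosh=1.651495, sinh=1.314320; start (x,ẋ)=(0.361500, 1.016171) → end (x,ẋ)=(0.838794, 1.932578)

1 0.3380 0.0499 0.3417
2 0.9080 0.3615 1.0162
3 1.2630 0.8388 1.9326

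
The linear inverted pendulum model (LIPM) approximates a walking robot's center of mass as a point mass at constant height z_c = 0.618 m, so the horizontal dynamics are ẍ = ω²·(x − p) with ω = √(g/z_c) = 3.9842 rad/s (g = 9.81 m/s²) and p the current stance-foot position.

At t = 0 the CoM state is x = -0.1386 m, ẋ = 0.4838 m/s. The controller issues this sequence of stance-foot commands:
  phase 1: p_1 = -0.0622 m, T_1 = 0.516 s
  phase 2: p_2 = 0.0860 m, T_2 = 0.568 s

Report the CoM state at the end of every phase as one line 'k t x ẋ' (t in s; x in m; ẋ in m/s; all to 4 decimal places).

phase 1: p=-0.0622, T=0.516, ωT=2.055847, cosh=3.970719, sinh=3.842735; start (x,ẋ)=(-0.138600, 0.483800) → end (x,ẋ)=(0.101059, 0.751333)
phase 2: p=0.0860, T=0.568, ωT=2.263026, cosh=4.858081, sinh=4.754046; start (x,ẋ)=(0.101059, 0.751333) → end (x,ẋ)=(1.055667, 3.935270)

1 0.5160 0.1011 0.7513
2 1.0840 1.0557 3.9353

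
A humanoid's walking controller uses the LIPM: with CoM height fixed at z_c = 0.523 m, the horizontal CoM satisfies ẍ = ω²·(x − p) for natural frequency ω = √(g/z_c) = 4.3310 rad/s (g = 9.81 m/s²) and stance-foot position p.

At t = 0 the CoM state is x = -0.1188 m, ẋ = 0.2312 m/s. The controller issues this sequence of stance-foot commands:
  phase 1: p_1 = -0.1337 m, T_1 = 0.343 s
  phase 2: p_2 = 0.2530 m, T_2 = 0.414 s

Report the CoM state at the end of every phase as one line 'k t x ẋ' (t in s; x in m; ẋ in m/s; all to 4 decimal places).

1 0.3430 0.0128 0.6720
2 0.7570 -0.0355 -0.9642

phase 1: p=-0.1337, T=0.343, ωT=1.485533, cosh=2.321850, sinh=2.095469; start (x,ẋ)=(-0.118800, 0.231200) → end (x,ẋ)=(0.012757, 0.672036)
phase 2: p=0.2530, T=0.414, ωT=1.793034, cosh=3.087053, sinh=2.920599; start (x,ẋ)=(0.012757, 0.672036) → end (x,ẋ)=(-0.035457, -0.964247)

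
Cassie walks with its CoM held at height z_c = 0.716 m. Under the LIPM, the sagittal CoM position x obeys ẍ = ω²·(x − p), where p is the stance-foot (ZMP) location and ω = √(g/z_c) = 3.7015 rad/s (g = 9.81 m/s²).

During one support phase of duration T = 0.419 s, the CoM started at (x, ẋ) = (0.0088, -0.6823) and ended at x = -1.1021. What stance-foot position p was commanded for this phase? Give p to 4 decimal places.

ωT = 3.7015·0.419 = 1.550928; cosh(ωT) = 2.463949, sinh(ωT) = 2.251898
x(T) = p + (x₀−p)·cosh(ωT) + (ẋ₀/ω)·sinh(ωT) ⇒ p·(1 − cosh) = x(T) − x₀·cosh − (ẋ₀/ω)·sinh
numerator   = -1.1021 − (0.0088)·2.463949 − (-0.6823/3.7015)·2.251898 = -0.708689
denominator = 1 − 2.463949 = -1.463949
p = -0.708689 / -1.463949 = 0.4841

p = 0.4841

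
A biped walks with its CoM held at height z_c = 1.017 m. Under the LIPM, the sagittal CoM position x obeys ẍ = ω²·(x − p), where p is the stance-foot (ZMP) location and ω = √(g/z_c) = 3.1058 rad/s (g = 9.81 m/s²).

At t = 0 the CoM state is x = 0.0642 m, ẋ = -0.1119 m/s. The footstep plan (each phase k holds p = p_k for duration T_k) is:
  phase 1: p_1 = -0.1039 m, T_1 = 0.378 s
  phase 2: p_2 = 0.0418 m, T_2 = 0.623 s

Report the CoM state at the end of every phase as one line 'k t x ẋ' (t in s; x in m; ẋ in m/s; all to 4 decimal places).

phase 1: p=-0.1039, T=0.378, ωT=1.173992, cosh=1.772006, sinh=1.462876; start (x,ẋ)=(0.064200, -0.111900) → end (x,ẋ)=(0.141268, 0.565458)
phase 2: p=0.0418, T=0.623, ωT=1.934913, cosh=3.533941, sinh=3.389504; start (x,ẋ)=(0.141268, 0.565458) → end (x,ẋ)=(1.010424, 3.045404)

1 0.3780 0.1413 0.5655
2 1.0010 1.0104 3.0454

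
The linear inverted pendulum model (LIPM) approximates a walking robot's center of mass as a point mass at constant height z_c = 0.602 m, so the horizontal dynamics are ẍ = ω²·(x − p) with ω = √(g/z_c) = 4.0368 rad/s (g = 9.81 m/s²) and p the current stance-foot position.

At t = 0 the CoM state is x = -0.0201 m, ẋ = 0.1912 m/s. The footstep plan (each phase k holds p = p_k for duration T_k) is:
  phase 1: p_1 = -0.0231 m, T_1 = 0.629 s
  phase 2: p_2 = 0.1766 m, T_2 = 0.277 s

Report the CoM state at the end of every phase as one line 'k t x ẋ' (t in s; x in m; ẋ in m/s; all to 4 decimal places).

1 0.6290 0.2942 1.2949
2 0.9060 0.8139 2.8409

phase 1: p=-0.0231, T=0.629, ωT=2.539147, cosh=6.373898, sinh=6.294964; start (x,ẋ)=(-0.020100, 0.191200) → end (x,ẋ)=(0.294178, 1.294924)
phase 2: p=0.1766, T=0.277, ωT=1.118194, cosh=1.693096, sinh=1.366227; start (x,ẋ)=(0.294178, 1.294924) → end (x,ẋ)=(0.813929, 2.840895)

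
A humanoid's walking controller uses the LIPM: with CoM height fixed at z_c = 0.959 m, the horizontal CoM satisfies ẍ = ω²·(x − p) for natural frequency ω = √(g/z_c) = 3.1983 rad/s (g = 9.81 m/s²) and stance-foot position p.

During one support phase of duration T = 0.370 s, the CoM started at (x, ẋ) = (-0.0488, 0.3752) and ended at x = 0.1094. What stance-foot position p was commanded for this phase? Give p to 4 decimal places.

ωT = 3.1983·0.370 = 1.183371; cosh(ωT) = 1.785804, sinh(ωT) = 1.479559
x(T) = p + (x₀−p)·cosh(ωT) + (ẋ₀/ω)·sinh(ωT) ⇒ p·(1 − cosh) = x(T) − x₀·cosh − (ẋ₀/ω)·sinh
numerator   = 0.1094 − (-0.0488)·1.785804 − (0.3752/3.1983)·1.479559 = 0.022977
denominator = 1 − 1.785804 = -0.785804
p = 0.022977 / -0.785804 = -0.0292

p = -0.0292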